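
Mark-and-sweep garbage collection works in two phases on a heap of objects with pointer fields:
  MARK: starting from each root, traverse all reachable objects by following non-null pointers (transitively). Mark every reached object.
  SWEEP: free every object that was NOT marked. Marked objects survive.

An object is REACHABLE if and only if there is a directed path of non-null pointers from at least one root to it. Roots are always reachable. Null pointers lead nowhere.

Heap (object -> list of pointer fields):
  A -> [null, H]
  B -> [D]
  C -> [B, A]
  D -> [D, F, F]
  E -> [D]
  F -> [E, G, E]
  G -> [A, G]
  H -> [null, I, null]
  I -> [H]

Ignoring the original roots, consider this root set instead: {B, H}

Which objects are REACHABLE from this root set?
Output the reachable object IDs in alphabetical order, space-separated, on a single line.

Roots: B H
Mark B: refs=D, marked=B
Mark H: refs=null I null, marked=B H
Mark D: refs=D F F, marked=B D H
Mark I: refs=H, marked=B D H I
Mark F: refs=E G E, marked=B D F H I
Mark E: refs=D, marked=B D E F H I
Mark G: refs=A G, marked=B D E F G H I
Mark A: refs=null H, marked=A B D E F G H I
Unmarked (collected): C

Answer: A B D E F G H I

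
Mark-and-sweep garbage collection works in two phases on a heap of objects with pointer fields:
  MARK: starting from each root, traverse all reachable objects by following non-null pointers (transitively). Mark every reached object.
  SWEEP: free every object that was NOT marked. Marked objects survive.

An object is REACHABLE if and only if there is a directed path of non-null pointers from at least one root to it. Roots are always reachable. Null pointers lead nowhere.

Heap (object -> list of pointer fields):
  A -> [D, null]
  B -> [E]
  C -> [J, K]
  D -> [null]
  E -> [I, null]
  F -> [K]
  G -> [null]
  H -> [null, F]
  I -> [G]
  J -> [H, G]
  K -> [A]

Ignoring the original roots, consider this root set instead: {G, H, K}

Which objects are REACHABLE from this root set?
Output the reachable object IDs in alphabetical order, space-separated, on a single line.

Answer: A D F G H K

Derivation:
Roots: G H K
Mark G: refs=null, marked=G
Mark H: refs=null F, marked=G H
Mark K: refs=A, marked=G H K
Mark F: refs=K, marked=F G H K
Mark A: refs=D null, marked=A F G H K
Mark D: refs=null, marked=A D F G H K
Unmarked (collected): B C E I J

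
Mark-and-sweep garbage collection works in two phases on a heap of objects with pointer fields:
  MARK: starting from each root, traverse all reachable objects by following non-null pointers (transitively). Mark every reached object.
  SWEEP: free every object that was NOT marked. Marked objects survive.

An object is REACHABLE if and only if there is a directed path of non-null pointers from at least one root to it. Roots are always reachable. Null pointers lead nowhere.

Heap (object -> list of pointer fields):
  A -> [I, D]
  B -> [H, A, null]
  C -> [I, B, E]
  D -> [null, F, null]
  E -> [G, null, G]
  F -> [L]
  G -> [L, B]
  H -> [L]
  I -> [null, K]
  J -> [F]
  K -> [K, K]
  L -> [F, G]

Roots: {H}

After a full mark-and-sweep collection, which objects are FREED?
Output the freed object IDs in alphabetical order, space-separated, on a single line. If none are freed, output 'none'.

Roots: H
Mark H: refs=L, marked=H
Mark L: refs=F G, marked=H L
Mark F: refs=L, marked=F H L
Mark G: refs=L B, marked=F G H L
Mark B: refs=H A null, marked=B F G H L
Mark A: refs=I D, marked=A B F G H L
Mark I: refs=null K, marked=A B F G H I L
Mark D: refs=null F null, marked=A B D F G H I L
Mark K: refs=K K, marked=A B D F G H I K L
Unmarked (collected): C E J

Answer: C E J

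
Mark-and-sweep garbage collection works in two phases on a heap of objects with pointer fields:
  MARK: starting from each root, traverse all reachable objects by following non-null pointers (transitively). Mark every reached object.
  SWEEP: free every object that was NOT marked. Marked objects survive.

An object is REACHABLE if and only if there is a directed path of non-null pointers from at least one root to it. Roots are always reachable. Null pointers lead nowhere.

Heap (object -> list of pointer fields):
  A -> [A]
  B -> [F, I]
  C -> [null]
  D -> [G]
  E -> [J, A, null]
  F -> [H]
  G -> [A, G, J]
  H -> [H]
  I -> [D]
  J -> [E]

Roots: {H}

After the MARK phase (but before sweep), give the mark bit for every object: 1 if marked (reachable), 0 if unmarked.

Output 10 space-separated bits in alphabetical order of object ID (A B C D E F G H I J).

Answer: 0 0 0 0 0 0 0 1 0 0

Derivation:
Roots: H
Mark H: refs=H, marked=H
Unmarked (collected): A B C D E F G I J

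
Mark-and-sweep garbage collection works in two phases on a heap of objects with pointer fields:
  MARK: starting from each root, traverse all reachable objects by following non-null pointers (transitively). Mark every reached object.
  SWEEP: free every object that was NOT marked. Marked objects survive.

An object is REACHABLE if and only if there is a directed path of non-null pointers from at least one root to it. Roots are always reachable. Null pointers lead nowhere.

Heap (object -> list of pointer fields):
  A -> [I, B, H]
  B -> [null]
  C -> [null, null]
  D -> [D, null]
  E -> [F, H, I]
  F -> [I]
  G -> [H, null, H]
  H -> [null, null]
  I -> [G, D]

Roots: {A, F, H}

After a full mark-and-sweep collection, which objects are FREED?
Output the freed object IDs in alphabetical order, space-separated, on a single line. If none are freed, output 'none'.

Roots: A F H
Mark A: refs=I B H, marked=A
Mark F: refs=I, marked=A F
Mark H: refs=null null, marked=A F H
Mark I: refs=G D, marked=A F H I
Mark B: refs=null, marked=A B F H I
Mark G: refs=H null H, marked=A B F G H I
Mark D: refs=D null, marked=A B D F G H I
Unmarked (collected): C E

Answer: C E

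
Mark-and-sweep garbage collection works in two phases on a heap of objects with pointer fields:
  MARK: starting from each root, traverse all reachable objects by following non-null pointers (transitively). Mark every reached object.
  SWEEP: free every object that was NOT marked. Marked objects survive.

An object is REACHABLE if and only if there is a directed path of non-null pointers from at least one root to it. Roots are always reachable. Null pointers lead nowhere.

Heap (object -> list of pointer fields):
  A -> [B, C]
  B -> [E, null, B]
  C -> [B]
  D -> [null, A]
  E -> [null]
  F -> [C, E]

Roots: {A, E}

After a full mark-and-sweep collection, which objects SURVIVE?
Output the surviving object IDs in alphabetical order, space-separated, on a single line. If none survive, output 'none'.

Roots: A E
Mark A: refs=B C, marked=A
Mark E: refs=null, marked=A E
Mark B: refs=E null B, marked=A B E
Mark C: refs=B, marked=A B C E
Unmarked (collected): D F

Answer: A B C E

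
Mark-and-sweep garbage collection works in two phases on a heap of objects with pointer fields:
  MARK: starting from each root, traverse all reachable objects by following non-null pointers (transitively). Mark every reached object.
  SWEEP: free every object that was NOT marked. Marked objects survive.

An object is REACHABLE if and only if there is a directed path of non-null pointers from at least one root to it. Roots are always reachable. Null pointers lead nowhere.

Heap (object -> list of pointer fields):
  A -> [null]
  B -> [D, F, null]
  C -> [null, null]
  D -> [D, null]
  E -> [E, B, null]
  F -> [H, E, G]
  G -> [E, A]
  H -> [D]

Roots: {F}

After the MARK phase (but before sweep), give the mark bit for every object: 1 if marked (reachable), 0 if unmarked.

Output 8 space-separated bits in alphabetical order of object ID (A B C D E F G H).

Roots: F
Mark F: refs=H E G, marked=F
Mark H: refs=D, marked=F H
Mark E: refs=E B null, marked=E F H
Mark G: refs=E A, marked=E F G H
Mark D: refs=D null, marked=D E F G H
Mark B: refs=D F null, marked=B D E F G H
Mark A: refs=null, marked=A B D E F G H
Unmarked (collected): C

Answer: 1 1 0 1 1 1 1 1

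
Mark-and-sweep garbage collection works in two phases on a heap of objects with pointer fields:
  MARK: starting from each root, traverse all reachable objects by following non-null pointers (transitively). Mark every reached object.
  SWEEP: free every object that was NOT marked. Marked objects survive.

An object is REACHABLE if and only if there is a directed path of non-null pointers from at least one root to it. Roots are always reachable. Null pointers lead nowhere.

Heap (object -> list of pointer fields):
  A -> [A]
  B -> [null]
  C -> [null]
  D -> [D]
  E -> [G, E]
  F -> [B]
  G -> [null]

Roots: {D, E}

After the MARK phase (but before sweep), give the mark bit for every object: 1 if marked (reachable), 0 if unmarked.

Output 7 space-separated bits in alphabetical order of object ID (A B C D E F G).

Roots: D E
Mark D: refs=D, marked=D
Mark E: refs=G E, marked=D E
Mark G: refs=null, marked=D E G
Unmarked (collected): A B C F

Answer: 0 0 0 1 1 0 1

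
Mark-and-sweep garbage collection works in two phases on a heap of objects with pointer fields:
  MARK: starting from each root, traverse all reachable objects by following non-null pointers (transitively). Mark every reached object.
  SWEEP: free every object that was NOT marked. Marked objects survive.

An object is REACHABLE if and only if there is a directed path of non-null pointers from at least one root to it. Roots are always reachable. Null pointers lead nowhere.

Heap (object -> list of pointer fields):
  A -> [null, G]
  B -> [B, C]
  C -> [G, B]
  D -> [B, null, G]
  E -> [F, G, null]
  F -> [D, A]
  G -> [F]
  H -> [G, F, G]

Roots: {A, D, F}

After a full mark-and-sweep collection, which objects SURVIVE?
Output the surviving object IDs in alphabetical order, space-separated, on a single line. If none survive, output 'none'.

Answer: A B C D F G

Derivation:
Roots: A D F
Mark A: refs=null G, marked=A
Mark D: refs=B null G, marked=A D
Mark F: refs=D A, marked=A D F
Mark G: refs=F, marked=A D F G
Mark B: refs=B C, marked=A B D F G
Mark C: refs=G B, marked=A B C D F G
Unmarked (collected): E H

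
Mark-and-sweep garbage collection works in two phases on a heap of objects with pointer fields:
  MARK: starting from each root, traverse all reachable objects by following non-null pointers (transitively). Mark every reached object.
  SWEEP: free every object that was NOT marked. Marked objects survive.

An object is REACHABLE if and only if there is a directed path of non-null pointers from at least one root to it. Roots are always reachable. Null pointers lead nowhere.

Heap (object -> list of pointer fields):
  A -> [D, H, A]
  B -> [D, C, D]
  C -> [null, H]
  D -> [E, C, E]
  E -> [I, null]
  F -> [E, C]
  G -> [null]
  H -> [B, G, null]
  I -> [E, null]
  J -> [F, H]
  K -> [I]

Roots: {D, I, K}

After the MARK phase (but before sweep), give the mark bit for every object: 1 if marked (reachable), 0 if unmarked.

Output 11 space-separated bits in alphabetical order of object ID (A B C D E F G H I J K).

Roots: D I K
Mark D: refs=E C E, marked=D
Mark I: refs=E null, marked=D I
Mark K: refs=I, marked=D I K
Mark E: refs=I null, marked=D E I K
Mark C: refs=null H, marked=C D E I K
Mark H: refs=B G null, marked=C D E H I K
Mark B: refs=D C D, marked=B C D E H I K
Mark G: refs=null, marked=B C D E G H I K
Unmarked (collected): A F J

Answer: 0 1 1 1 1 0 1 1 1 0 1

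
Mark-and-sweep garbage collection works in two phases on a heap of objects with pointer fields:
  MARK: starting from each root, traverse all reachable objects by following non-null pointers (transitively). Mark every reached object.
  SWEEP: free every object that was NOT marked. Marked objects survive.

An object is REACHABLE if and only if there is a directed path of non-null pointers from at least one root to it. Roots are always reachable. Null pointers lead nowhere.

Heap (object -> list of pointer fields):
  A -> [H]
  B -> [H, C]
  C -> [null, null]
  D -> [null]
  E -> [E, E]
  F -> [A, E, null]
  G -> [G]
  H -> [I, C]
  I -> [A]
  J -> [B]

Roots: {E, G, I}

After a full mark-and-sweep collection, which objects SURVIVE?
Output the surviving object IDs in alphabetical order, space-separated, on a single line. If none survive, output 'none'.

Answer: A C E G H I

Derivation:
Roots: E G I
Mark E: refs=E E, marked=E
Mark G: refs=G, marked=E G
Mark I: refs=A, marked=E G I
Mark A: refs=H, marked=A E G I
Mark H: refs=I C, marked=A E G H I
Mark C: refs=null null, marked=A C E G H I
Unmarked (collected): B D F J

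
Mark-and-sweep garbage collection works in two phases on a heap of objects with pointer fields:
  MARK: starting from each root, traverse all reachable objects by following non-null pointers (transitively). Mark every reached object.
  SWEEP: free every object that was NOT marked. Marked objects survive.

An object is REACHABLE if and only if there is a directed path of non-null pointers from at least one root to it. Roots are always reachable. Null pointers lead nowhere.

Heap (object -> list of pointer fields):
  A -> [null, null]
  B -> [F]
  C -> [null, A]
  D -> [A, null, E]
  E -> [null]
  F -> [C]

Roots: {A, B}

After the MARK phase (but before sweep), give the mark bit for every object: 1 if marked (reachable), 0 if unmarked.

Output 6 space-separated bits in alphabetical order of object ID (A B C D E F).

Answer: 1 1 1 0 0 1

Derivation:
Roots: A B
Mark A: refs=null null, marked=A
Mark B: refs=F, marked=A B
Mark F: refs=C, marked=A B F
Mark C: refs=null A, marked=A B C F
Unmarked (collected): D E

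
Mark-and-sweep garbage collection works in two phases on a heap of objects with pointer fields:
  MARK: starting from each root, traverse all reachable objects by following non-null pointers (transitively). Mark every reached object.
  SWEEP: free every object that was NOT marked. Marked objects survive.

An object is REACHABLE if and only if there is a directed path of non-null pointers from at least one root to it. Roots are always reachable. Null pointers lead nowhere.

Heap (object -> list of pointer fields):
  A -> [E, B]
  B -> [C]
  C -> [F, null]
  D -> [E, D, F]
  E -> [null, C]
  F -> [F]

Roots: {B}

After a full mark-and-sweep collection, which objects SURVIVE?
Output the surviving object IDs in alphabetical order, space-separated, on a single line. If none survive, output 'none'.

Answer: B C F

Derivation:
Roots: B
Mark B: refs=C, marked=B
Mark C: refs=F null, marked=B C
Mark F: refs=F, marked=B C F
Unmarked (collected): A D E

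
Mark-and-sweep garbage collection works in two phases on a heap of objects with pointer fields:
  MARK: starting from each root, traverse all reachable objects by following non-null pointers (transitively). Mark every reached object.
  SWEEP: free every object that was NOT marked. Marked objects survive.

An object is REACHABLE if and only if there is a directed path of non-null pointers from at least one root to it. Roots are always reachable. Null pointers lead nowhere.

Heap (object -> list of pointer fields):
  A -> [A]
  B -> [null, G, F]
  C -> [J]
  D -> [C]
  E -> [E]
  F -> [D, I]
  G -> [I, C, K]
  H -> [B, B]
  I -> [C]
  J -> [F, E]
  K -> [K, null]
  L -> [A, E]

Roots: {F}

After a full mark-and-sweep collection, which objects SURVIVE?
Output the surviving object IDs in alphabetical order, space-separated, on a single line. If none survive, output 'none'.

Roots: F
Mark F: refs=D I, marked=F
Mark D: refs=C, marked=D F
Mark I: refs=C, marked=D F I
Mark C: refs=J, marked=C D F I
Mark J: refs=F E, marked=C D F I J
Mark E: refs=E, marked=C D E F I J
Unmarked (collected): A B G H K L

Answer: C D E F I J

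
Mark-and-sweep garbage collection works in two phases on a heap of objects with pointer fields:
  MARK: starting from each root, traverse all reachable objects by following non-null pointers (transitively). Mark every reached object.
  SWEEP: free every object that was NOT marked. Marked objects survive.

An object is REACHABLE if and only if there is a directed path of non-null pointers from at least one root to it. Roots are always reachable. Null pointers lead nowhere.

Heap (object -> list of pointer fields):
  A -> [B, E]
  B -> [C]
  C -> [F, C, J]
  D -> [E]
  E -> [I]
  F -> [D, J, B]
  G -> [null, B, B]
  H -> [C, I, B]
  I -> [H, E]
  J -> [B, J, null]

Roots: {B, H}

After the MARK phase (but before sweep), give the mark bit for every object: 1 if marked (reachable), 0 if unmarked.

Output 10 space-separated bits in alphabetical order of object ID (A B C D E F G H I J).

Answer: 0 1 1 1 1 1 0 1 1 1

Derivation:
Roots: B H
Mark B: refs=C, marked=B
Mark H: refs=C I B, marked=B H
Mark C: refs=F C J, marked=B C H
Mark I: refs=H E, marked=B C H I
Mark F: refs=D J B, marked=B C F H I
Mark J: refs=B J null, marked=B C F H I J
Mark E: refs=I, marked=B C E F H I J
Mark D: refs=E, marked=B C D E F H I J
Unmarked (collected): A G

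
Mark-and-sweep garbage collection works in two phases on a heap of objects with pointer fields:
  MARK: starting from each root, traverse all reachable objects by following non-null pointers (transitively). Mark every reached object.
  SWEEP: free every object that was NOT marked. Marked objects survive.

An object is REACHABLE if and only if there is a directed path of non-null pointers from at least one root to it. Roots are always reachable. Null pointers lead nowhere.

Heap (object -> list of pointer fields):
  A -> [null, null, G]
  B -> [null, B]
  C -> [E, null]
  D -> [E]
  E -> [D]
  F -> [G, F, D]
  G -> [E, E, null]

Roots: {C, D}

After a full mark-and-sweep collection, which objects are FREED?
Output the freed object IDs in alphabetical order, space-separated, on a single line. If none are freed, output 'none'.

Roots: C D
Mark C: refs=E null, marked=C
Mark D: refs=E, marked=C D
Mark E: refs=D, marked=C D E
Unmarked (collected): A B F G

Answer: A B F G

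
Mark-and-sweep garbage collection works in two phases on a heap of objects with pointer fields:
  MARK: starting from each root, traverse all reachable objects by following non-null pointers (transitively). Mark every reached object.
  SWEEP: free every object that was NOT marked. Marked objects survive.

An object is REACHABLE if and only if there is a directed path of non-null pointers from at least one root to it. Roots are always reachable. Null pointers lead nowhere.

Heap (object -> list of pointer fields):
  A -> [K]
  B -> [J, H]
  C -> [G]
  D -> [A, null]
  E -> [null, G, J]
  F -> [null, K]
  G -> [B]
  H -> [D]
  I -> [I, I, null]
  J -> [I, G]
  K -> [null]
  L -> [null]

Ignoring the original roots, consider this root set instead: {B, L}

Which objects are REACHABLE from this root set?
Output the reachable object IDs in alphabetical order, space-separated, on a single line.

Answer: A B D G H I J K L

Derivation:
Roots: B L
Mark B: refs=J H, marked=B
Mark L: refs=null, marked=B L
Mark J: refs=I G, marked=B J L
Mark H: refs=D, marked=B H J L
Mark I: refs=I I null, marked=B H I J L
Mark G: refs=B, marked=B G H I J L
Mark D: refs=A null, marked=B D G H I J L
Mark A: refs=K, marked=A B D G H I J L
Mark K: refs=null, marked=A B D G H I J K L
Unmarked (collected): C E F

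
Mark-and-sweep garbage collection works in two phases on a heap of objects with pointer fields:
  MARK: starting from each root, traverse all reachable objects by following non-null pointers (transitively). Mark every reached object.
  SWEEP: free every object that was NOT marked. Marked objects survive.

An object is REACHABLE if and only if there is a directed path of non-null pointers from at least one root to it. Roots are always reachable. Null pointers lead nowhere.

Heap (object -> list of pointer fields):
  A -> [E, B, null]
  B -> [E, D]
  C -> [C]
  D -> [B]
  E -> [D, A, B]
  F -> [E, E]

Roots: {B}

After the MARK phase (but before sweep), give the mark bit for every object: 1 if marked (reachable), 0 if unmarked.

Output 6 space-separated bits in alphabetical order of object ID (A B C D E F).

Roots: B
Mark B: refs=E D, marked=B
Mark E: refs=D A B, marked=B E
Mark D: refs=B, marked=B D E
Mark A: refs=E B null, marked=A B D E
Unmarked (collected): C F

Answer: 1 1 0 1 1 0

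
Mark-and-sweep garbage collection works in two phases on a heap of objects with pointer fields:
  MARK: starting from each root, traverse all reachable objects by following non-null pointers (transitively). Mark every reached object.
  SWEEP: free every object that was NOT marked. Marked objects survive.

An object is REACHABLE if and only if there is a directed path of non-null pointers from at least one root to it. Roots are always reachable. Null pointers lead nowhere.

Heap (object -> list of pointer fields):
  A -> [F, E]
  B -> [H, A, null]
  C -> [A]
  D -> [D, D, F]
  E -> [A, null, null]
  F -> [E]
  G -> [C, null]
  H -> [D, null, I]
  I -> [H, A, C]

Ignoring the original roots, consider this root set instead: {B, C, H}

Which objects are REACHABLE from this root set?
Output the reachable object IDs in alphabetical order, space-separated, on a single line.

Answer: A B C D E F H I

Derivation:
Roots: B C H
Mark B: refs=H A null, marked=B
Mark C: refs=A, marked=B C
Mark H: refs=D null I, marked=B C H
Mark A: refs=F E, marked=A B C H
Mark D: refs=D D F, marked=A B C D H
Mark I: refs=H A C, marked=A B C D H I
Mark F: refs=E, marked=A B C D F H I
Mark E: refs=A null null, marked=A B C D E F H I
Unmarked (collected): G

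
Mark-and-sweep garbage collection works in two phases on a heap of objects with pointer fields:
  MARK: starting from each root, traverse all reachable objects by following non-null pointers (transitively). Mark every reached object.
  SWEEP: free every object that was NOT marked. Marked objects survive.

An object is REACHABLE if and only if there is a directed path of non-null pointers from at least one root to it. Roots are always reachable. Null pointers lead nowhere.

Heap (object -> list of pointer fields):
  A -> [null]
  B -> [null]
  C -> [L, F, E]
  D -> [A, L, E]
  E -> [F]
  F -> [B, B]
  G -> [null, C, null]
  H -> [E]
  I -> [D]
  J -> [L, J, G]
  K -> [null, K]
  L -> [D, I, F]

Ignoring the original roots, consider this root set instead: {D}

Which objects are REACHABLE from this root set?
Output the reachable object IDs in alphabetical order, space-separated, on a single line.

Roots: D
Mark D: refs=A L E, marked=D
Mark A: refs=null, marked=A D
Mark L: refs=D I F, marked=A D L
Mark E: refs=F, marked=A D E L
Mark I: refs=D, marked=A D E I L
Mark F: refs=B B, marked=A D E F I L
Mark B: refs=null, marked=A B D E F I L
Unmarked (collected): C G H J K

Answer: A B D E F I L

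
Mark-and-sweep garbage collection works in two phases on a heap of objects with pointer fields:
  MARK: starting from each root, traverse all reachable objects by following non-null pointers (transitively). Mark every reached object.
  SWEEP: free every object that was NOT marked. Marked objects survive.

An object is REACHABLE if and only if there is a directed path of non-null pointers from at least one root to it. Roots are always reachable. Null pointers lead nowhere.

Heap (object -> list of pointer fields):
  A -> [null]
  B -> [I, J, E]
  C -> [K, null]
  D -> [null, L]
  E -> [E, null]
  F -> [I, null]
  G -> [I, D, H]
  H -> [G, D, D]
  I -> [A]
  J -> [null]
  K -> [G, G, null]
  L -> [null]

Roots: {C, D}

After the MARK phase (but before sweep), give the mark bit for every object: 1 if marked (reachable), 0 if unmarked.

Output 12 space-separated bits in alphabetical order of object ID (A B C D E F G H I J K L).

Answer: 1 0 1 1 0 0 1 1 1 0 1 1

Derivation:
Roots: C D
Mark C: refs=K null, marked=C
Mark D: refs=null L, marked=C D
Mark K: refs=G G null, marked=C D K
Mark L: refs=null, marked=C D K L
Mark G: refs=I D H, marked=C D G K L
Mark I: refs=A, marked=C D G I K L
Mark H: refs=G D D, marked=C D G H I K L
Mark A: refs=null, marked=A C D G H I K L
Unmarked (collected): B E F J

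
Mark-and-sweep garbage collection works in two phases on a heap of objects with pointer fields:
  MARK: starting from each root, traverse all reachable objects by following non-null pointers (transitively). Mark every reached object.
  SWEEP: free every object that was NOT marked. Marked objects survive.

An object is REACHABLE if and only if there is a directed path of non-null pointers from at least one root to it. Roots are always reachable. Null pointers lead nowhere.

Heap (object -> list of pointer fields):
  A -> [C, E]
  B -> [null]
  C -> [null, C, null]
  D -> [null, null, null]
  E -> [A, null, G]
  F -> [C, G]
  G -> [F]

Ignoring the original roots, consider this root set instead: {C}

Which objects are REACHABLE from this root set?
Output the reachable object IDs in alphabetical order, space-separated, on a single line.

Roots: C
Mark C: refs=null C null, marked=C
Unmarked (collected): A B D E F G

Answer: C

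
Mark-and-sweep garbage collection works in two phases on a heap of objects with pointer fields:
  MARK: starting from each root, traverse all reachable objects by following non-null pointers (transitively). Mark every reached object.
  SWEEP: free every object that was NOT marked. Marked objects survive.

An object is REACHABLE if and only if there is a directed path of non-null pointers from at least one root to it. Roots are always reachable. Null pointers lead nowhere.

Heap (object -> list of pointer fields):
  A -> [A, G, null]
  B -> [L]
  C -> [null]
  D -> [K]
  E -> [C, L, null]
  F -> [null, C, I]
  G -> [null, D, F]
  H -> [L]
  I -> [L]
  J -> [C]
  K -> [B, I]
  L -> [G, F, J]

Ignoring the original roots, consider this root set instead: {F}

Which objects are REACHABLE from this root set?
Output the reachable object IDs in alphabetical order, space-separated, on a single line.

Roots: F
Mark F: refs=null C I, marked=F
Mark C: refs=null, marked=C F
Mark I: refs=L, marked=C F I
Mark L: refs=G F J, marked=C F I L
Mark G: refs=null D F, marked=C F G I L
Mark J: refs=C, marked=C F G I J L
Mark D: refs=K, marked=C D F G I J L
Mark K: refs=B I, marked=C D F G I J K L
Mark B: refs=L, marked=B C D F G I J K L
Unmarked (collected): A E H

Answer: B C D F G I J K L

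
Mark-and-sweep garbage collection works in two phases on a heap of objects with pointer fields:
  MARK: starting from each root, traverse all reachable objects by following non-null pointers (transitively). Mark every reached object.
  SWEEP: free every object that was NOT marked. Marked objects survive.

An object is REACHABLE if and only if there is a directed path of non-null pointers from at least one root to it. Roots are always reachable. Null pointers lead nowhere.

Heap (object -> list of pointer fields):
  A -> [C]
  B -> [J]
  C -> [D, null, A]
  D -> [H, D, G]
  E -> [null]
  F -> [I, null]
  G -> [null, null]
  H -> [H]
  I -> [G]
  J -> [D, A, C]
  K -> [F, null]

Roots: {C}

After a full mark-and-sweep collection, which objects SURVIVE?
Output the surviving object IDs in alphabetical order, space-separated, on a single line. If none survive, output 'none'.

Roots: C
Mark C: refs=D null A, marked=C
Mark D: refs=H D G, marked=C D
Mark A: refs=C, marked=A C D
Mark H: refs=H, marked=A C D H
Mark G: refs=null null, marked=A C D G H
Unmarked (collected): B E F I J K

Answer: A C D G H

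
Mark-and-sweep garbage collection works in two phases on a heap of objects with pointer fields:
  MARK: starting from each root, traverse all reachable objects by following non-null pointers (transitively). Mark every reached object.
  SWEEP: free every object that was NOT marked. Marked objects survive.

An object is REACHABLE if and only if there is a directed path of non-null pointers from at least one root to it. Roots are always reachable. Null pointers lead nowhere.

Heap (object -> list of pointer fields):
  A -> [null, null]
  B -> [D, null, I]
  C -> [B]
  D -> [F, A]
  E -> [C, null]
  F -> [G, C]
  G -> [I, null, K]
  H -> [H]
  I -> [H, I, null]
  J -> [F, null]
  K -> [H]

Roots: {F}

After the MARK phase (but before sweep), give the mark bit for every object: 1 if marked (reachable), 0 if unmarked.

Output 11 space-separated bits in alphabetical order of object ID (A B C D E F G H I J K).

Roots: F
Mark F: refs=G C, marked=F
Mark G: refs=I null K, marked=F G
Mark C: refs=B, marked=C F G
Mark I: refs=H I null, marked=C F G I
Mark K: refs=H, marked=C F G I K
Mark B: refs=D null I, marked=B C F G I K
Mark H: refs=H, marked=B C F G H I K
Mark D: refs=F A, marked=B C D F G H I K
Mark A: refs=null null, marked=A B C D F G H I K
Unmarked (collected): E J

Answer: 1 1 1 1 0 1 1 1 1 0 1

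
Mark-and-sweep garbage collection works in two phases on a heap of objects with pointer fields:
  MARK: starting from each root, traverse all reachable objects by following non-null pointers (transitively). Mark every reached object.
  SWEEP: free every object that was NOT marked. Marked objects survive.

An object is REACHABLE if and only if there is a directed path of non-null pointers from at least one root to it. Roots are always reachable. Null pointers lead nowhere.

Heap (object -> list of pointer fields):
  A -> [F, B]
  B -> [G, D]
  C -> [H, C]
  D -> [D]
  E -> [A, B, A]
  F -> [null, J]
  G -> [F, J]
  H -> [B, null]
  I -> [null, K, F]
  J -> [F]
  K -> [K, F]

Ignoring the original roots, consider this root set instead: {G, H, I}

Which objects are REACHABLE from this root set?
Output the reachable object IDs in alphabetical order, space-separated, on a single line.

Answer: B D F G H I J K

Derivation:
Roots: G H I
Mark G: refs=F J, marked=G
Mark H: refs=B null, marked=G H
Mark I: refs=null K F, marked=G H I
Mark F: refs=null J, marked=F G H I
Mark J: refs=F, marked=F G H I J
Mark B: refs=G D, marked=B F G H I J
Mark K: refs=K F, marked=B F G H I J K
Mark D: refs=D, marked=B D F G H I J K
Unmarked (collected): A C E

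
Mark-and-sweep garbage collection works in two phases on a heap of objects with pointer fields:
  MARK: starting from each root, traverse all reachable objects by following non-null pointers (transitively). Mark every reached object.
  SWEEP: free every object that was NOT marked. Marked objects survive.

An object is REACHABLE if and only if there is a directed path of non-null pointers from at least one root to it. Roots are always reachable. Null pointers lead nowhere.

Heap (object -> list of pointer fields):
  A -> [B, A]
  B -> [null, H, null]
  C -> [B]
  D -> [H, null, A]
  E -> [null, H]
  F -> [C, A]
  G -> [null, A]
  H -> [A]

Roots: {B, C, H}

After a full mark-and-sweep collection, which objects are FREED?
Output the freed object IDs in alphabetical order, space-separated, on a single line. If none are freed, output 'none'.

Answer: D E F G

Derivation:
Roots: B C H
Mark B: refs=null H null, marked=B
Mark C: refs=B, marked=B C
Mark H: refs=A, marked=B C H
Mark A: refs=B A, marked=A B C H
Unmarked (collected): D E F G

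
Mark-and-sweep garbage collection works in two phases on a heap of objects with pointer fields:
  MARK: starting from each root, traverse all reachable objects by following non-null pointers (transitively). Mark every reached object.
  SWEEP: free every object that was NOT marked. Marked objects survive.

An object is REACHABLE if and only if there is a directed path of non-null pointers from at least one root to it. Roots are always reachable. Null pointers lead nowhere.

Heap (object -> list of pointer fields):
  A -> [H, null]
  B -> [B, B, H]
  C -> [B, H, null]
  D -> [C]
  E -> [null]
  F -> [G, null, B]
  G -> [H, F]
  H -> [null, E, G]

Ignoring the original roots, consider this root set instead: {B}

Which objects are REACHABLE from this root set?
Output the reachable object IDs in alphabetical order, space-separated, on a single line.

Answer: B E F G H

Derivation:
Roots: B
Mark B: refs=B B H, marked=B
Mark H: refs=null E G, marked=B H
Mark E: refs=null, marked=B E H
Mark G: refs=H F, marked=B E G H
Mark F: refs=G null B, marked=B E F G H
Unmarked (collected): A C D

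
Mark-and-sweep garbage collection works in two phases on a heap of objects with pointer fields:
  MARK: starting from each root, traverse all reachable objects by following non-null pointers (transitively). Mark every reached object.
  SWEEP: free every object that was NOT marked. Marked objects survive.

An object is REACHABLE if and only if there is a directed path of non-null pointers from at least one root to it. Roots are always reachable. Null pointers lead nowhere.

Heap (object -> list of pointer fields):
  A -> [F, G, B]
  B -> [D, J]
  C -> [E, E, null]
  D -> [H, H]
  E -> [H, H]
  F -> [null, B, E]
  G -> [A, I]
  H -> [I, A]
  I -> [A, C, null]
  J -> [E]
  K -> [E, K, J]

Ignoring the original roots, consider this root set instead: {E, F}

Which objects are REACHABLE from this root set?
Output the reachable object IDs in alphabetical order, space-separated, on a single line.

Answer: A B C D E F G H I J

Derivation:
Roots: E F
Mark E: refs=H H, marked=E
Mark F: refs=null B E, marked=E F
Mark H: refs=I A, marked=E F H
Mark B: refs=D J, marked=B E F H
Mark I: refs=A C null, marked=B E F H I
Mark A: refs=F G B, marked=A B E F H I
Mark D: refs=H H, marked=A B D E F H I
Mark J: refs=E, marked=A B D E F H I J
Mark C: refs=E E null, marked=A B C D E F H I J
Mark G: refs=A I, marked=A B C D E F G H I J
Unmarked (collected): K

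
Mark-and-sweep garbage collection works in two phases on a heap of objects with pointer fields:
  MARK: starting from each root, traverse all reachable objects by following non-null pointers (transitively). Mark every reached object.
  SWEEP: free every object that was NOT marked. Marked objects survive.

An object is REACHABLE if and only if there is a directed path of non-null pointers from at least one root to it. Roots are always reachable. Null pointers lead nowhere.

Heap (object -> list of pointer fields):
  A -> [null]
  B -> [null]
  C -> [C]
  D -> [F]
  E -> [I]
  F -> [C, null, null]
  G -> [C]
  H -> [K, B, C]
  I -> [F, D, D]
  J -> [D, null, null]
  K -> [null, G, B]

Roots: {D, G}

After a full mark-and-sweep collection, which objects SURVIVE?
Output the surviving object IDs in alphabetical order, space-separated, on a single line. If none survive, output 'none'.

Roots: D G
Mark D: refs=F, marked=D
Mark G: refs=C, marked=D G
Mark F: refs=C null null, marked=D F G
Mark C: refs=C, marked=C D F G
Unmarked (collected): A B E H I J K

Answer: C D F G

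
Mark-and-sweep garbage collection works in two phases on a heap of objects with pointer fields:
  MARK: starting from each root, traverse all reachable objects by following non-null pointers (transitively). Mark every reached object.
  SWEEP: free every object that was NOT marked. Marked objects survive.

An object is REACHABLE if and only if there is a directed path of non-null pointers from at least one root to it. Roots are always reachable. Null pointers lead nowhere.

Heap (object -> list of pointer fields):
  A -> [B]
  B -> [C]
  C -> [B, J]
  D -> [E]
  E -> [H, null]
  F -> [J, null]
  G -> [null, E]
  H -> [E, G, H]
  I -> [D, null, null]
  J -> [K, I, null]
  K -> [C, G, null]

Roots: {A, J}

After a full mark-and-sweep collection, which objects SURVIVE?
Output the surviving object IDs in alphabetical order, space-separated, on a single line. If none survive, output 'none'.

Roots: A J
Mark A: refs=B, marked=A
Mark J: refs=K I null, marked=A J
Mark B: refs=C, marked=A B J
Mark K: refs=C G null, marked=A B J K
Mark I: refs=D null null, marked=A B I J K
Mark C: refs=B J, marked=A B C I J K
Mark G: refs=null E, marked=A B C G I J K
Mark D: refs=E, marked=A B C D G I J K
Mark E: refs=H null, marked=A B C D E G I J K
Mark H: refs=E G H, marked=A B C D E G H I J K
Unmarked (collected): F

Answer: A B C D E G H I J K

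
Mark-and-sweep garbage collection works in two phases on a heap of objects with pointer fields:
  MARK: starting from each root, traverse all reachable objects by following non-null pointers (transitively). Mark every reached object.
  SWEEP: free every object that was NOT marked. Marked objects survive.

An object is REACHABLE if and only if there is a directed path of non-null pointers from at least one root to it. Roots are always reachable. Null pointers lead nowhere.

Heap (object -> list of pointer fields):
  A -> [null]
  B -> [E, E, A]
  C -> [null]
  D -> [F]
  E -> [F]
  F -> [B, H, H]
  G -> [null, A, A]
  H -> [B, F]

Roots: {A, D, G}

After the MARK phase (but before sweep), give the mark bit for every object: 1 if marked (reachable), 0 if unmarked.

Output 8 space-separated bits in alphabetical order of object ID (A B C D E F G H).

Roots: A D G
Mark A: refs=null, marked=A
Mark D: refs=F, marked=A D
Mark G: refs=null A A, marked=A D G
Mark F: refs=B H H, marked=A D F G
Mark B: refs=E E A, marked=A B D F G
Mark H: refs=B F, marked=A B D F G H
Mark E: refs=F, marked=A B D E F G H
Unmarked (collected): C

Answer: 1 1 0 1 1 1 1 1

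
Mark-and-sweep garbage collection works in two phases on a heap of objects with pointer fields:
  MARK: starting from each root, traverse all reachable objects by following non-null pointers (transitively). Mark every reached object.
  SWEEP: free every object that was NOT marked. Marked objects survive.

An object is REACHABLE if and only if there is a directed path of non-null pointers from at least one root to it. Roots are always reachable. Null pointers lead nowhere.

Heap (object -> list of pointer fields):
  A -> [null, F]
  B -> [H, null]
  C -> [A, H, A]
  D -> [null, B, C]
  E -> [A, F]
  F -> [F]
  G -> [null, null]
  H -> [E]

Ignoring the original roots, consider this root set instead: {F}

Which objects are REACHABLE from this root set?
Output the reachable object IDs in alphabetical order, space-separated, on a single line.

Roots: F
Mark F: refs=F, marked=F
Unmarked (collected): A B C D E G H

Answer: F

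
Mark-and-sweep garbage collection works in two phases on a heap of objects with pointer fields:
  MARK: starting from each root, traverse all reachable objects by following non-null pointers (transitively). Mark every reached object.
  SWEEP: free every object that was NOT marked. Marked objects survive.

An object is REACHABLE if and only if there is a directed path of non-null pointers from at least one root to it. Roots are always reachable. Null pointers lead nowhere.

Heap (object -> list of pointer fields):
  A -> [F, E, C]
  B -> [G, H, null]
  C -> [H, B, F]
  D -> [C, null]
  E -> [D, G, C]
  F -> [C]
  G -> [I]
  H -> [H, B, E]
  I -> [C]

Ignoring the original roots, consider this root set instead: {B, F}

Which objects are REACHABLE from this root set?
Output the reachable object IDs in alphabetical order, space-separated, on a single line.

Roots: B F
Mark B: refs=G H null, marked=B
Mark F: refs=C, marked=B F
Mark G: refs=I, marked=B F G
Mark H: refs=H B E, marked=B F G H
Mark C: refs=H B F, marked=B C F G H
Mark I: refs=C, marked=B C F G H I
Mark E: refs=D G C, marked=B C E F G H I
Mark D: refs=C null, marked=B C D E F G H I
Unmarked (collected): A

Answer: B C D E F G H I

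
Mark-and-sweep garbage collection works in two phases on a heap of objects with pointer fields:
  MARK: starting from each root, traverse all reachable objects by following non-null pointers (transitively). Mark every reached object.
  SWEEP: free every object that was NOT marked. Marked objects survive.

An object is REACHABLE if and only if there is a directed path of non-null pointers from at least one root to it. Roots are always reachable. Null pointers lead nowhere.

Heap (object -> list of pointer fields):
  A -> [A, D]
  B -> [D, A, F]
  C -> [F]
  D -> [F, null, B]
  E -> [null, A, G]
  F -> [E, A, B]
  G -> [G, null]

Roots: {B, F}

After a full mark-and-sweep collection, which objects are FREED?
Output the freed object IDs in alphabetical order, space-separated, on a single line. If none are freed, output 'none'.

Answer: C

Derivation:
Roots: B F
Mark B: refs=D A F, marked=B
Mark F: refs=E A B, marked=B F
Mark D: refs=F null B, marked=B D F
Mark A: refs=A D, marked=A B D F
Mark E: refs=null A G, marked=A B D E F
Mark G: refs=G null, marked=A B D E F G
Unmarked (collected): C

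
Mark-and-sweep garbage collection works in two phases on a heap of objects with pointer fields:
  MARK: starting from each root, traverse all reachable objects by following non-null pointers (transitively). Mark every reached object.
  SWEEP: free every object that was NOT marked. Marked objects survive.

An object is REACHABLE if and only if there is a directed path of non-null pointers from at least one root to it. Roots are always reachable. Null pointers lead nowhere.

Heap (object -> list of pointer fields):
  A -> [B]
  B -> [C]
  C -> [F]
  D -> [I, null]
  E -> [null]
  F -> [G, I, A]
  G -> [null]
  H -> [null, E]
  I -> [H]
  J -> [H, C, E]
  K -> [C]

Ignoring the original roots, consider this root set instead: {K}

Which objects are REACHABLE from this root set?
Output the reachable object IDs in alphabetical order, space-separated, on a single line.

Roots: K
Mark K: refs=C, marked=K
Mark C: refs=F, marked=C K
Mark F: refs=G I A, marked=C F K
Mark G: refs=null, marked=C F G K
Mark I: refs=H, marked=C F G I K
Mark A: refs=B, marked=A C F G I K
Mark H: refs=null E, marked=A C F G H I K
Mark B: refs=C, marked=A B C F G H I K
Mark E: refs=null, marked=A B C E F G H I K
Unmarked (collected): D J

Answer: A B C E F G H I K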